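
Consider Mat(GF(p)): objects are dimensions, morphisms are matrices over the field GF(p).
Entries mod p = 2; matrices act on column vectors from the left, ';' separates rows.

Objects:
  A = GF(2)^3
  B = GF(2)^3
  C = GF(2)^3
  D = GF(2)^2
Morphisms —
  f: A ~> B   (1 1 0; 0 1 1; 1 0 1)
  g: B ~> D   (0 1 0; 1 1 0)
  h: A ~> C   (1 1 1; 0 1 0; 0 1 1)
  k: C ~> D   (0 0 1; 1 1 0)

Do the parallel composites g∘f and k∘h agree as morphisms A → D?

Path 1 = f;g:
  e0=[1,0,0] f~>[1,0,1] g~>[0,1]
  e1=[0,1,0] f~>[1,1,0] g~>[1,0]
  e2=[0,0,1] f~>[0,1,1] g~>[1,1]
  ⟦path⟧₁ = (0 1 1; 1 0 1)
Path 2 = h;k:
  e0=[1,0,0] h~>[1,0,0] k~>[0,1]
  e1=[0,1,0] h~>[1,1,1] k~>[1,0]
  e2=[0,0,1] h~>[1,0,1] k~>[1,1]
  ⟦path⟧₂ = (0 1 1; 1 0 1)
Equal? equal; square commutes

Answer: COMMUTES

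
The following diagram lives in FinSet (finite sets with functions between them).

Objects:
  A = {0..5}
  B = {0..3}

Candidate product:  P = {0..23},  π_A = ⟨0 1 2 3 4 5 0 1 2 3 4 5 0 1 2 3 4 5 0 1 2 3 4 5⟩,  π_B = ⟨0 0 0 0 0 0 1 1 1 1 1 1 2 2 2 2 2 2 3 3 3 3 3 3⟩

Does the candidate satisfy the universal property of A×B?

Answer: VALID PRODUCT

Derivation:
|A|·|B| = 6·4 = 24;  |P| = 24
Check the pairing map k ↦ (π_A(k), π_B(k)):
  0 -> (0,0)
  1 -> (1,0)
  2 -> (2,0)
  3 -> (3,0)
  4 -> (4,0)
  5 -> (5,0)
  6 -> (0,1)
  7 -> (1,1)
  8 -> (2,1)
  9 -> (3,1)
  10 -> (4,1)
  11 -> (5,1)
  12 -> (0,2)
  13 -> (1,2)
  14 -> (2,2)
  15 -> (3,2)
  16 -> (4,2)
  17 -> (5,2)
  18 -> (0,3)
  19 -> (1,3)
  20 -> (2,3)
  21 -> (3,3)
  22 -> (4,3)
  23 -> (5,3)
distinct pairs in image: 24 / 24 needed
  → bijection onto A×B; projections well-typed.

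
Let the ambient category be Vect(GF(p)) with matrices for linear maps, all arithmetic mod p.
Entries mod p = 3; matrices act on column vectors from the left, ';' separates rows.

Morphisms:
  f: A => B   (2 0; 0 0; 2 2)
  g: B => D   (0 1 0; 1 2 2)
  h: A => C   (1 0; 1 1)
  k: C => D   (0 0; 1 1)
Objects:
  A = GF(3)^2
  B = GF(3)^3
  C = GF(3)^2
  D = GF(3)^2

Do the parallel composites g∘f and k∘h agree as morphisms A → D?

Along f;g (path 1):
  e0=⟨1,0⟩ f=>⟨2,0,2⟩ g=>⟨0,0⟩
  e1=⟨0,1⟩ f=>⟨0,0,2⟩ g=>⟨0,1⟩
  composite₁ = (0 0; 0 1)
Along h;k (path 2):
  e0=⟨1,0⟩ h=>⟨1,1⟩ k=>⟨0,2⟩
  e1=⟨0,1⟩ h=>⟨0,1⟩ k=>⟨0,1⟩
  composite₂ = (0 0; 2 1)
Equal? NO — does not commute

Answer: DOES NOT COMMUTE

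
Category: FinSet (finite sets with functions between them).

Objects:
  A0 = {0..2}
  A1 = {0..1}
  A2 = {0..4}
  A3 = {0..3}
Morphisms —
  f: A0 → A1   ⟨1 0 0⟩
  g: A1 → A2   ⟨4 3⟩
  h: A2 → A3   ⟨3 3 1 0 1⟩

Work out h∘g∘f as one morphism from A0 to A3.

  0 f→1 g→3 h→0
  1 f→0 g→4 h→1
  2 f→0 g→4 h→1
composite: ⟨0 1 1⟩

Answer: ⟨0 1 1⟩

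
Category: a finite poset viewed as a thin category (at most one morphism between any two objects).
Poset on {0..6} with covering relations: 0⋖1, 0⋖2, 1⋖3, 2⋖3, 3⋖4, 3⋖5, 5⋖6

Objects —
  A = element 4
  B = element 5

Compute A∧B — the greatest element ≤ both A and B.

Answer: A∧B = 3

Trace:
{x : x⊑A ∧ x⊑B} = {0,1,2,3}  (A=4, B=5)
  0 ⊑ 3
  1 ⊑ 3
  2 ⊑ 3
  3 ⊑ 3
glb = 3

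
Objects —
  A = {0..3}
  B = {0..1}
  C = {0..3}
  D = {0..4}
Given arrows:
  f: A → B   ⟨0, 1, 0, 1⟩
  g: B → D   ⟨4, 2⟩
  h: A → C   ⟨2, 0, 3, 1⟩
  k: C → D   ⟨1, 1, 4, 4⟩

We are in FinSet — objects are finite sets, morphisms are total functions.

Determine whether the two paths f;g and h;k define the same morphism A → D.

Path 1 = f;g:
  0 f→0 g→4
  1 f→1 g→2
  2 f→0 g→4
  3 f→1 g→2
  ⟦path⟧₁ = ⟨4, 2, 4, 2⟩
Path 2 = h;k:
  0 h→2 k→4
  1 h→0 k→1
  2 h→3 k→4
  3 h→1 k→1
  ⟦path⟧₂ = ⟨4, 1, 4, 1⟩
Equal? distinct morphisms ✗

Answer: DOES NOT COMMUTE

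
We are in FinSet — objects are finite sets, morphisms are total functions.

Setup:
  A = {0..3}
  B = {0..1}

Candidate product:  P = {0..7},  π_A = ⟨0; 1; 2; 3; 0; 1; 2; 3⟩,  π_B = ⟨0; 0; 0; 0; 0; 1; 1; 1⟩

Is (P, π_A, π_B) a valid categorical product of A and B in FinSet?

|A|·|B| = 4·2 = 8;  |P| = 8
Check the pairing map k ↦ (π_A(k), π_B(k)):
  0 ↦ (0,0)
  1 ↦ (1,0)
  2 ↦ (2,0)
  3 ↦ (3,0)
  4 ↦ (0,0)  ✗ repeats pair of k=0
  5 ↦ (1,1)
  6 ↦ (2,1)
  7 ↦ (3,1)
distinct pairs in image: 7 / 8 needed
  → (0,0) hit at k=0 and k=4

Answer: NOT A VALID PRODUCT — duplicate pair at indices 0,4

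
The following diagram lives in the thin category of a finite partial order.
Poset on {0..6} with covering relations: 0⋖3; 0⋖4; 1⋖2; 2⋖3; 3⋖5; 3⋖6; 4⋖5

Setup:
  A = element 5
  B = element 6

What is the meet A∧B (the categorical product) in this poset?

Lower bounds of A=5 and B=6: {0,1,2,3}
  0 ≤ 3
  1 ≤ 3
  2 ≤ 3
  3 ≤ 3
glb = 3

Answer: A∧B = 3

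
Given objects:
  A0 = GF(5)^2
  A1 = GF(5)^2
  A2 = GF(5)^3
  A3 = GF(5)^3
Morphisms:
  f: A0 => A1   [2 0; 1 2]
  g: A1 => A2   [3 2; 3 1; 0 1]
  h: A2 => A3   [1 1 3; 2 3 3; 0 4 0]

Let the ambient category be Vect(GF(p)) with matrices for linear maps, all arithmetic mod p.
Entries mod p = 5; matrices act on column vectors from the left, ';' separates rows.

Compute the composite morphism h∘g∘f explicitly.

  e0=(1,0) f=>(2,1) g=>(3,2,1) h=>(3,0,3)
  e1=(0,1) f=>(0,2) g=>(4,2,2) h=>(2,0,3)
composite: [3 2; 0 0; 3 3]

Answer: [3 2; 0 0; 3 3]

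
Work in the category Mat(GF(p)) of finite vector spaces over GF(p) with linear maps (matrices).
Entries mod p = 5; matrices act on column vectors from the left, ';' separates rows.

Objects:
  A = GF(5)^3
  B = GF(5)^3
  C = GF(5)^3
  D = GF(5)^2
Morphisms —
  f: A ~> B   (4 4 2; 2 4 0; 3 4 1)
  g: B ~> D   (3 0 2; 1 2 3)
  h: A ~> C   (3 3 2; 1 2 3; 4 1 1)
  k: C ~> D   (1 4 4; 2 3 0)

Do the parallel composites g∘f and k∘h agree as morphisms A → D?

Path 1 = f;g:
  e0=(1,0,0) f~>(4,2,3) g~>(3,2)
  e1=(0,1,0) f~>(4,4,4) g~>(0,4)
  e2=(0,0,1) f~>(2,0,1) g~>(3,0)
  composite₁ = (3 0 3; 2 4 0)
Path 2 = h;k:
  e0=(1,0,0) h~>(3,1,4) k~>(3,4)
  e1=(0,1,0) h~>(3,2,1) k~>(0,2)
  e2=(0,0,1) h~>(2,3,1) k~>(3,3)
  composite₂ = (3 0 3; 4 2 3)
Equal? differ; not commutative

Answer: DOES NOT COMMUTE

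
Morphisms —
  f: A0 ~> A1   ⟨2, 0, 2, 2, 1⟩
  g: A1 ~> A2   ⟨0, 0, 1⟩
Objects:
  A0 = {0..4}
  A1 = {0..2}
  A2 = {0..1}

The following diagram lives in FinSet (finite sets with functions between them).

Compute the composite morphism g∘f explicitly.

Answer: ⟨1, 0, 1, 1, 0⟩

Trace:
  0 f~>2 g~>1
  1 f~>0 g~>0
  2 f~>2 g~>1
  3 f~>2 g~>1
  4 f~>1 g~>0
⟦path⟧: ⟨1, 0, 1, 1, 0⟩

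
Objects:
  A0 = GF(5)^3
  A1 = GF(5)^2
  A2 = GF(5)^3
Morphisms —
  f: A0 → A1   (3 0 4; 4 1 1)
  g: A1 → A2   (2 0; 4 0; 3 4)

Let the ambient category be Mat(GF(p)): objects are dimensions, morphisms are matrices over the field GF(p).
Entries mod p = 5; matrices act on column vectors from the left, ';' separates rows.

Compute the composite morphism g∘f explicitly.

  e0=⟨1,0,0⟩ f→⟨3,4⟩ g→⟨1,2,0⟩
  e1=⟨0,1,0⟩ f→⟨0,1⟩ g→⟨0,0,4⟩
  e2=⟨0,0,1⟩ f→⟨4,1⟩ g→⟨3,1,1⟩
composite: (1 0 3; 2 0 1; 0 4 1)

Answer: (1 0 3; 2 0 1; 0 4 1)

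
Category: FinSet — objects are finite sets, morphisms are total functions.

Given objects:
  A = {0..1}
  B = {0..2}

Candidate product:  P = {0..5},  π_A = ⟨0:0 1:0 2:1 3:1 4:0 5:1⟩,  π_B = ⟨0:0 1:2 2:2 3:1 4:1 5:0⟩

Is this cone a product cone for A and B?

Answer: VALID PRODUCT

Derivation:
|A|·|B| = 2·3 = 6;  |P| = 6
Check the pairing map k ↦ (π_A(k), π_B(k)):
  0 : (0,0)
  1 : (0,2)
  2 : (1,2)
  3 : (1,1)
  4 : (0,1)
  5 : (1,0)
distinct pairs in image: 6 / 6 needed
  → bijection onto A×B; projections well-typed.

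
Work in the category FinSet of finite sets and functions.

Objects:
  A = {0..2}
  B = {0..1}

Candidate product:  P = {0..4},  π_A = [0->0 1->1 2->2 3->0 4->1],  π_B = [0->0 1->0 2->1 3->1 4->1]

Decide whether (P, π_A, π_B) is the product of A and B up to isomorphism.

|A|·|B| = 3·2 = 6;  |P| = 5
  → cardinalities differ; no bijection possible.

Answer: NOT A VALID PRODUCT — |P|=5 ≠ |A|·|B|=6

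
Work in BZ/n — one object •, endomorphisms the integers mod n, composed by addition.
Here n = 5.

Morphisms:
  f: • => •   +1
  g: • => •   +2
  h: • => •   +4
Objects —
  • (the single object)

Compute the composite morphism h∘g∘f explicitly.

  0 +1≡1 +2≡3 +4≡2  (mod 5)
composite: +2

Answer: +2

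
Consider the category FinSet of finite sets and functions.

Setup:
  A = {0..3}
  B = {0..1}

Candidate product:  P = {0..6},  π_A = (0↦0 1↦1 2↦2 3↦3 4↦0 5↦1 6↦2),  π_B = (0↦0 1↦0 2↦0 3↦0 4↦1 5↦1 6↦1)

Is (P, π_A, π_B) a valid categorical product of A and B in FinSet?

|A|·|B| = 4·2 = 8;  |P| = 7
  → cardinalities differ; no bijection possible.

Answer: NOT A VALID PRODUCT — |P|=7 ≠ |A|·|B|=8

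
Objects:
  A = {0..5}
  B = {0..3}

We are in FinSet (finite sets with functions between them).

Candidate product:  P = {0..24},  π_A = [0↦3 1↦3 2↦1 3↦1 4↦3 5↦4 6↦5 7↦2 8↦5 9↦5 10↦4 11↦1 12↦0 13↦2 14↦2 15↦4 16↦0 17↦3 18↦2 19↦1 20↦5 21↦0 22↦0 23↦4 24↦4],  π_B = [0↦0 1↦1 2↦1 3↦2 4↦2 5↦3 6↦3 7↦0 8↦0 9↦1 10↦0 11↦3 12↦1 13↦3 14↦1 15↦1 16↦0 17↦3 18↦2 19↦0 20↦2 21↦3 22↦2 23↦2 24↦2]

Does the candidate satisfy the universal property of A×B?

Answer: NOT A VALID PRODUCT — |P|=25 ≠ |A|·|B|=24

Derivation:
|A|·|B| = 6·4 = 24;  |P| = 25
  → cardinalities differ; no bijection possible.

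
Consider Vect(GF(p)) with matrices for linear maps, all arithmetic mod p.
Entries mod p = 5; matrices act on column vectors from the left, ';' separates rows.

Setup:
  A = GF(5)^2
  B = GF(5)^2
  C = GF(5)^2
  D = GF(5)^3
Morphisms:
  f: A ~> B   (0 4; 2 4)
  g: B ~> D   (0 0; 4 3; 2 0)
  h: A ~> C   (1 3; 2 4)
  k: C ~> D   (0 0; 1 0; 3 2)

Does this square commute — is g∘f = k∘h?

Answer: DOES NOT COMMUTE

Derivation:
Path 1 = f;g:
  e0=⟨1,0⟩ f~>⟨0,2⟩ g~>⟨0,1,0⟩
  e1=⟨0,1⟩ f~>⟨4,4⟩ g~>⟨0,3,3⟩
  ⟦path⟧₁ = (0 0; 1 3; 0 3)
Path 2 = h;k:
  e0=⟨1,0⟩ h~>⟨1,2⟩ k~>⟨0,1,2⟩
  e1=⟨0,1⟩ h~>⟨3,4⟩ k~>⟨0,3,2⟩
  ⟦path⟧₂ = (0 0; 1 3; 2 2)
Equal? differ; not commutative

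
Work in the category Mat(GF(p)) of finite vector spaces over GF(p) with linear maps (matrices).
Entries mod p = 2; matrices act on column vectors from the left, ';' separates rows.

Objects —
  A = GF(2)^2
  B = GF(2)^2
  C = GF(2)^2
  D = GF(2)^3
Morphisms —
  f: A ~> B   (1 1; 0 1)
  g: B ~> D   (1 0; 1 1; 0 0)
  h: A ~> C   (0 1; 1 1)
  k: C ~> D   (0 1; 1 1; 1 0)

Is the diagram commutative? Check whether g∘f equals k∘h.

1) trace f;g:
  e0=(1,0) f~>(1,0) g~>(1,1,0)
  e1=(0,1) f~>(1,1) g~>(1,0,0)
  ⟦path⟧₁ = (1 1; 1 0; 0 0)
2) trace h;k:
  e0=(1,0) h~>(0,1) k~>(1,1,0)
  e1=(0,1) h~>(1,1) k~>(1,0,1)
  ⟦path⟧₂ = (1 1; 1 0; 0 1)
Equal? differ; not commutative

Answer: DOES NOT COMMUTE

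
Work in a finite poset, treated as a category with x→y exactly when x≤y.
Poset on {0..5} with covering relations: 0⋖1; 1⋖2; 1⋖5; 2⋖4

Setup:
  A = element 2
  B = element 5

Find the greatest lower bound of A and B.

Answer: A∧B = 1

Derivation:
Lower bounds of A=2 and B=5: {0,1}
  0 <= 1
  1 <= 1
glb = 1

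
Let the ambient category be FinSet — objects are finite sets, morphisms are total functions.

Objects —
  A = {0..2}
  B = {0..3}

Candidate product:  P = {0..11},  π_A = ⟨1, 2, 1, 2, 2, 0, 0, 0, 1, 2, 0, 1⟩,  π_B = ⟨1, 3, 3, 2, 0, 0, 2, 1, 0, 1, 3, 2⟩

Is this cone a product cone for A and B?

Answer: VALID PRODUCT

Trace:
|A|·|B| = 3·4 = 12;  |P| = 12
Check the pairing map k ↦ (π_A(k), π_B(k)):
  0 ↦ (1,1)
  1 ↦ (2,3)
  2 ↦ (1,3)
  3 ↦ (2,2)
  4 ↦ (2,0)
  5 ↦ (0,0)
  6 ↦ (0,2)
  7 ↦ (0,1)
  8 ↦ (1,0)
  9 ↦ (2,1)
  10 ↦ (0,3)
  11 ↦ (1,2)
distinct pairs in image: 12 / 12 needed
  → bijection onto A×B; projections well-typed.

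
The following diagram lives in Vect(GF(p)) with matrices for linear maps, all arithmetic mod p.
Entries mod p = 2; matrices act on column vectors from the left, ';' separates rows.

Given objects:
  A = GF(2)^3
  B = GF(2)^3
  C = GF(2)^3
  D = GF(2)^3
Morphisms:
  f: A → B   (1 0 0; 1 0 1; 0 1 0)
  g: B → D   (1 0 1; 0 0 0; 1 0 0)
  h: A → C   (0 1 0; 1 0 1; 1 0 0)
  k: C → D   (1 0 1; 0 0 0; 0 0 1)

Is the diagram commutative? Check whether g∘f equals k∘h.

1) trace f;g:
  e0=(1,0,0) f→(1,1,0) g→(1,0,1)
  e1=(0,1,0) f→(0,0,1) g→(1,0,0)
  e2=(0,0,1) f→(0,1,0) g→(0,0,0)
  ⟦path⟧₁ = (1 1 0; 0 0 0; 1 0 0)
2) trace h;k:
  e0=(1,0,0) h→(0,1,1) k→(1,0,1)
  e1=(0,1,0) h→(1,0,0) k→(1,0,0)
  e2=(0,0,1) h→(0,1,0) k→(0,0,0)
  ⟦path⟧₂ = (1 1 0; 0 0 0; 1 0 0)
Equal? equal; square commutes

Answer: COMMUTES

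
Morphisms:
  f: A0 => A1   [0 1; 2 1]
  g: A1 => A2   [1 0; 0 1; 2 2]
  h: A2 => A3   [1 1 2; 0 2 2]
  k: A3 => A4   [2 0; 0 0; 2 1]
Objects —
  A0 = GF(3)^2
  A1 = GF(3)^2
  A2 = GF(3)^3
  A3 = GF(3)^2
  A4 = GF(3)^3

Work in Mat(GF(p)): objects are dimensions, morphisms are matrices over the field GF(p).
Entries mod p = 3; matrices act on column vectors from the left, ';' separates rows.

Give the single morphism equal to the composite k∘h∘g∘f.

Answer: [2 2; 0 0; 2 0]

Trace:
  e0=(1,0) f=>(0,2) g=>(0,2,1) h=>(1,0) k=>(2,0,2)
  e1=(0,1) f=>(1,1) g=>(1,1,1) h=>(1,1) k=>(2,0,0)
composite: [2 2; 0 0; 2 0]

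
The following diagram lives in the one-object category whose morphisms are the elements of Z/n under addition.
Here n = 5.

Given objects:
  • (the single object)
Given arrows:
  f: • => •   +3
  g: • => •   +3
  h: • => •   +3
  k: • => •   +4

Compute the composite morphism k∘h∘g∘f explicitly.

Answer: +3

Derivation:
  0 +3≡3 +3≡1 +3≡4 +4≡3  (mod 5)
result: +3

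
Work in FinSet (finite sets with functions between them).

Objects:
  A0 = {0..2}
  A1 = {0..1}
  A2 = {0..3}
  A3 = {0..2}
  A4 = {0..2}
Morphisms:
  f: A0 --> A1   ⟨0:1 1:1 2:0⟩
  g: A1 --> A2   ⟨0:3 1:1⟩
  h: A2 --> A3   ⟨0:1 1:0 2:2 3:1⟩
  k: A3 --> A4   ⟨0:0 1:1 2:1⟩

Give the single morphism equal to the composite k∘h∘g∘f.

Answer: ⟨0:0 1:0 2:1⟩

Derivation:
  0 f-->1 g-->1 h-->0 k-->0
  1 f-->1 g-->1 h-->0 k-->0
  2 f-->0 g-->3 h-->1 k-->1
composite: ⟨0:0 1:0 2:1⟩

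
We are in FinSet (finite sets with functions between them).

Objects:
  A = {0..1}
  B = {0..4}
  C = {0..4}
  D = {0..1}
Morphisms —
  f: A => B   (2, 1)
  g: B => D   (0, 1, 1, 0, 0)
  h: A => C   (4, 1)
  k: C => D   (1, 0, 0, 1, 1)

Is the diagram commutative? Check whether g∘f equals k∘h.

Answer: DOES NOT COMMUTE

Work:
Along f;g (path 1):
  0 f=>2 g=>1
  1 f=>1 g=>1
  composite₁ = (1, 1)
Along h;k (path 2):
  0 h=>4 k=>1
  1 h=>1 k=>0
  composite₂ = (1, 0)
Equal? differ; not commutative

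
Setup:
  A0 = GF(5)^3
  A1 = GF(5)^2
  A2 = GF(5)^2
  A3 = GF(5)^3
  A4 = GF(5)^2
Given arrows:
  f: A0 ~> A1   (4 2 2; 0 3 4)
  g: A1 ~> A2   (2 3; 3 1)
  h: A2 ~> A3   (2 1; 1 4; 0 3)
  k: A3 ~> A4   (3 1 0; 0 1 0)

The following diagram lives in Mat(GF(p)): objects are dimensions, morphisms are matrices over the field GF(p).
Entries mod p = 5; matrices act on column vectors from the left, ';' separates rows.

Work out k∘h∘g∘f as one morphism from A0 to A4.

Answer: (0 4 2; 1 4 1)

Work:
  e0=(1,0,0) f~>(4,0) g~>(3,2) h~>(3,1,1) k~>(0,1)
  e1=(0,1,0) f~>(2,3) g~>(3,4) h~>(0,4,2) k~>(4,4)
  e2=(0,0,1) f~>(2,4) g~>(1,0) h~>(2,1,0) k~>(2,1)
⟦path⟧: (0 4 2; 1 4 1)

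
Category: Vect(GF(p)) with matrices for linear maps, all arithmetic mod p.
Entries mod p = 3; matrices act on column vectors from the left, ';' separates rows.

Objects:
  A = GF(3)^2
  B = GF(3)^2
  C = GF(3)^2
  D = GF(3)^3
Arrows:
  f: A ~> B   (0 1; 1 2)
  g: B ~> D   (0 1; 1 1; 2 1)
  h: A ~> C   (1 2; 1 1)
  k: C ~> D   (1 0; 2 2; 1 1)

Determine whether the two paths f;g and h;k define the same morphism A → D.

1) trace f;g:
  e0=[1,0] f~>[0,1] g~>[1,1,1]
  e1=[0,1] f~>[1,2] g~>[2,0,1]
  composite₁ = (1 2; 1 0; 1 1)
2) trace h;k:
  e0=[1,0] h~>[1,1] k~>[1,1,2]
  e1=[0,1] h~>[2,1] k~>[2,0,0]
  composite₂ = (1 2; 1 0; 2 0)
Equal? NO — does not commute

Answer: DOES NOT COMMUTE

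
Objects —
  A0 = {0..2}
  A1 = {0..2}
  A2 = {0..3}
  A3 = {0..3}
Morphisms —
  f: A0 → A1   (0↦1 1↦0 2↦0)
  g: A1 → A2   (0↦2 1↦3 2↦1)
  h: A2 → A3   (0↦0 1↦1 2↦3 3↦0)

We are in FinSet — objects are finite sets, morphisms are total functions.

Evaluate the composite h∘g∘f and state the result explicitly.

  0 f→1 g→3 h→0
  1 f→0 g→2 h→3
  2 f→0 g→2 h→3
result: (0↦0 1↦3 2↦3)

Answer: (0↦0 1↦3 2↦3)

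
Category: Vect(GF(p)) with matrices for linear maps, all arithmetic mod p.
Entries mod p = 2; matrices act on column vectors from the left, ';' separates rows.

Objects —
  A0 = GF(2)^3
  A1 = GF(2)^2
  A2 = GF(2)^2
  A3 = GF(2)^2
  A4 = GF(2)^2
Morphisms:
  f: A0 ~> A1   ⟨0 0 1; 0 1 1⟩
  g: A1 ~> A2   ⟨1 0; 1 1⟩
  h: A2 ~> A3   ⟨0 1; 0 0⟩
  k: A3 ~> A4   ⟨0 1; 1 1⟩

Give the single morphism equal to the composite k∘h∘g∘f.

Answer: ⟨0 0 0; 0 1 0⟩

Work:
  e0=(1,0,0) f~>(0,0) g~>(0,0) h~>(0,0) k~>(0,0)
  e1=(0,1,0) f~>(0,1) g~>(0,1) h~>(1,0) k~>(0,1)
  e2=(0,0,1) f~>(1,1) g~>(1,0) h~>(0,0) k~>(0,0)
result: ⟨0 0 0; 0 1 0⟩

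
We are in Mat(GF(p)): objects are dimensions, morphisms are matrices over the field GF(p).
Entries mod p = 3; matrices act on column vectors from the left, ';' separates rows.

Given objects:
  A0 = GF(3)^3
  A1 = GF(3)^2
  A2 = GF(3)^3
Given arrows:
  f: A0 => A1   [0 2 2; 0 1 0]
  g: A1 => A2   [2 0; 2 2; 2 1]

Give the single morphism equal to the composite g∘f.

Answer: [0 1 1; 0 0 1; 0 2 1]

Derivation:
  e0=⟨1,0,0⟩ f=>⟨0,0⟩ g=>⟨0,0,0⟩
  e1=⟨0,1,0⟩ f=>⟨2,1⟩ g=>⟨1,0,2⟩
  e2=⟨0,0,1⟩ f=>⟨2,0⟩ g=>⟨1,1,1⟩
⟦path⟧: [0 1 1; 0 0 1; 0 2 1]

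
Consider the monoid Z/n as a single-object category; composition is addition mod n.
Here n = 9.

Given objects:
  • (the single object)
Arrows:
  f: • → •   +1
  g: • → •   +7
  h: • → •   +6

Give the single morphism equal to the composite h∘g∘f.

Answer: +5

Trace:
  0 +1≡1 +7≡8 +6≡5  (mod 9)
composite: +5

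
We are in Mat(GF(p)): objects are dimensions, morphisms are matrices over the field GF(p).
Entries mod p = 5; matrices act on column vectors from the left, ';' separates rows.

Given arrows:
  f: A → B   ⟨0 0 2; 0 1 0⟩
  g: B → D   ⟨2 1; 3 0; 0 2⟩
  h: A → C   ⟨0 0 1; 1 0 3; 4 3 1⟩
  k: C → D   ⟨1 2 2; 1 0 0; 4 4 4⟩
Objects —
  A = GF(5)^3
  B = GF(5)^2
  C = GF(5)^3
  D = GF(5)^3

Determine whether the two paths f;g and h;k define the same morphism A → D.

Path 1 = f;g:
  e0=(1,0,0) f→(0,0) g→(0,0,0)
  e1=(0,1,0) f→(0,1) g→(1,0,2)
  e2=(0,0,1) f→(2,0) g→(4,1,0)
  ⟦path⟧₁ = ⟨0 1 4; 0 0 1; 0 2 0⟩
Path 2 = h;k:
  e0=(1,0,0) h→(0,1,4) k→(0,0,0)
  e1=(0,1,0) h→(0,0,3) k→(1,0,2)
  e2=(0,0,1) h→(1,3,1) k→(4,1,0)
  ⟦path⟧₂ = ⟨0 1 4; 0 0 1; 0 2 0⟩
Equal? same morphism ✓

Answer: COMMUTES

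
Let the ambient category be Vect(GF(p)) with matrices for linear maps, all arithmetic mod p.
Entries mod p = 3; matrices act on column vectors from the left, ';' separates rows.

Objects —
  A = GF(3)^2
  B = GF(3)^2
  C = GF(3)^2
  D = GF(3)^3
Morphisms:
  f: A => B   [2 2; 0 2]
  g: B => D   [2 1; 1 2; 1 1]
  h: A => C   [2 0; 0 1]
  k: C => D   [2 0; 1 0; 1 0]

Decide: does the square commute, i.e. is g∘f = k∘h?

1) trace f;g:
  e0=(1,0) f=>(2,0) g=>(1,2,2)
  e1=(0,1) f=>(2,2) g=>(0,0,1)
  composite₁ = [1 0; 2 0; 2 1]
2) trace h;k:
  e0=(1,0) h=>(2,0) k=>(1,2,2)
  e1=(0,1) h=>(0,1) k=>(0,0,0)
  composite₂ = [1 0; 2 0; 2 0]
Equal? NO — does not commute

Answer: DOES NOT COMMUTE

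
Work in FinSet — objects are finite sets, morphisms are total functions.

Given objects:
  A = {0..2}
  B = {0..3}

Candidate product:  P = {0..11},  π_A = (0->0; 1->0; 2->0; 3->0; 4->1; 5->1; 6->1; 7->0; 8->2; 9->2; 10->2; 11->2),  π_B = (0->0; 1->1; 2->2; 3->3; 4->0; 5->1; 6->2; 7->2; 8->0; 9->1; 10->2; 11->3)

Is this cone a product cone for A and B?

Answer: NOT A VALID PRODUCT — duplicate pair at indices 2,7

Derivation:
|A|·|B| = 3·4 = 12;  |P| = 12
Check the pairing map k ↦ (π_A(k), π_B(k)):
  0 -> (0,0)
  1 -> (0,1)
  2 -> (0,2)
  3 -> (0,3)
  4 -> (1,0)
  5 -> (1,1)
  6 -> (1,2)
  7 -> (0,2)  ✗ repeats pair of k=2
  8 -> (2,0)
  9 -> (2,1)
  10 -> (2,2)
  11 -> (2,3)
distinct pairs in image: 11 / 12 needed
  → (0,2) hit at k=2 and k=7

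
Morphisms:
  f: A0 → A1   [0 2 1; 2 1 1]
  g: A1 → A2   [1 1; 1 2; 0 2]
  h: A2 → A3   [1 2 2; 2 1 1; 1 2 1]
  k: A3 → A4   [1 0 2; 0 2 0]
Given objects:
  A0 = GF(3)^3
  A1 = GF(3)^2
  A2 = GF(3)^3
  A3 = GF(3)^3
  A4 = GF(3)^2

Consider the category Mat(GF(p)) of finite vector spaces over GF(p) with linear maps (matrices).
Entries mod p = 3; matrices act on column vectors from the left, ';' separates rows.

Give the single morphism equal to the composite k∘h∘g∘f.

  e0=[1,0,0] f→[0,2] g→[2,1,1] h→[0,0,2] k→[1,0]
  e1=[0,1,0] f→[2,1] g→[0,1,2] h→[0,0,1] k→[2,0]
  e2=[0,0,1] f→[1,1] g→[2,0,2] h→[0,0,1] k→[2,0]
composite: [1 2 2; 0 0 0]

Answer: [1 2 2; 0 0 0]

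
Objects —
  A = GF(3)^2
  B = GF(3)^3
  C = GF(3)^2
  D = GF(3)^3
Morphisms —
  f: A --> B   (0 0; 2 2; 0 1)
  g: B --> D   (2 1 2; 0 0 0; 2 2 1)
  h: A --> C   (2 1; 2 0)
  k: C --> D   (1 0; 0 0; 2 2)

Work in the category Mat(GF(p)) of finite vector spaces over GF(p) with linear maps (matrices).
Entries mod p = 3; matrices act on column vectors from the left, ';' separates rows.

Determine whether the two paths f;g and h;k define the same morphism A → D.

Answer: DOES NOT COMMUTE

Trace:
1) trace f;g:
  e0=⟨1,0⟩ f-->⟨0,2,0⟩ g-->⟨2,0,1⟩
  e1=⟨0,1⟩ f-->⟨0,2,1⟩ g-->⟨1,0,2⟩
  ⟦path⟧₁ = (2 1; 0 0; 1 2)
2) trace h;k:
  e0=⟨1,0⟩ h-->⟨2,2⟩ k-->⟨2,0,2⟩
  e1=⟨0,1⟩ h-->⟨1,0⟩ k-->⟨1,0,2⟩
  ⟦path⟧₂ = (2 1; 0 0; 2 2)
Equal? differ; not commutative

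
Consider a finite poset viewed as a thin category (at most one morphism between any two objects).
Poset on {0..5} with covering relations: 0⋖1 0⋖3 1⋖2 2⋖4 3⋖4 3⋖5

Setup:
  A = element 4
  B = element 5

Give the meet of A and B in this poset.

Answer: A∧B = 3

Trace:
Lower bounds of A=4 and B=5: {0,3}
  0 ⊑ 3
  3 ⊑ 3
glb = 3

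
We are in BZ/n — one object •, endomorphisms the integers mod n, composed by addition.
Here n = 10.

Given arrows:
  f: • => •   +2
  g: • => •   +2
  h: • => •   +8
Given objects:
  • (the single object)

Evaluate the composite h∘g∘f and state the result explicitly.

Answer: +2

Derivation:
  0 +2≡2 +2≡4 +8≡2  (mod 10)
composite: +2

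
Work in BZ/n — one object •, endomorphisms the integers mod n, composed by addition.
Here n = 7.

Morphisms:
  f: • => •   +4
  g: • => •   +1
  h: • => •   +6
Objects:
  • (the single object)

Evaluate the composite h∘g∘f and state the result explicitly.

  0 +4≡4 +1≡5 +6≡4  (mod 7)
composite: +4

Answer: +4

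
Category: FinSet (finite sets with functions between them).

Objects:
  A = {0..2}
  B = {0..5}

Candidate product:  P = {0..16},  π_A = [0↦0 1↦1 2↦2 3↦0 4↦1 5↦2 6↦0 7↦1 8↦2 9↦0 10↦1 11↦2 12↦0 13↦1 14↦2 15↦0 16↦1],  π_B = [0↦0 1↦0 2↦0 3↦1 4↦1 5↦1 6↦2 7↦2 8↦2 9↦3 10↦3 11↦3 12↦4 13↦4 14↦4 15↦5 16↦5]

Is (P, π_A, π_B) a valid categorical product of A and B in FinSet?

Answer: NOT A VALID PRODUCT — |P|=17 ≠ |A|·|B|=18

Work:
|A|·|B| = 3·6 = 18;  |P| = 17
  → cardinalities differ; no bijection possible.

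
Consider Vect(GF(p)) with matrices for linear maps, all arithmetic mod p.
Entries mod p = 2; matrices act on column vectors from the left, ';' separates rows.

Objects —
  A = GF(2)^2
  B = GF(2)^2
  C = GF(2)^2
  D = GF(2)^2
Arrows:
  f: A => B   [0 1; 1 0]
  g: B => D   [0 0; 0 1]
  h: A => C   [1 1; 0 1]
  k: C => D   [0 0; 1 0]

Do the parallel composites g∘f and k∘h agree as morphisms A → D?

1) trace f;g:
  e0=[1,0] f=>[0,1] g=>[0,1]
  e1=[0,1] f=>[1,0] g=>[0,0]
  result₁ = [0 0; 1 0]
2) trace h;k:
  e0=[1,0] h=>[1,0] k=>[0,1]
  e1=[0,1] h=>[1,1] k=>[0,1]
  result₂ = [0 0; 1 1]
Equal? distinct morphisms ✗

Answer: DOES NOT COMMUTE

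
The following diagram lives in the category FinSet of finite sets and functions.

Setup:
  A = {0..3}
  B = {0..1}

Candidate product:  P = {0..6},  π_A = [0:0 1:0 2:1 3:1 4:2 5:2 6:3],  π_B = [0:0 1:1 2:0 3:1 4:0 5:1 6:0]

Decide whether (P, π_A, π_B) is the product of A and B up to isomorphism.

|A|·|B| = 4·2 = 8;  |P| = 7
  → cardinalities differ; no bijection possible.

Answer: NOT A VALID PRODUCT — |P|=7 ≠ |A|·|B|=8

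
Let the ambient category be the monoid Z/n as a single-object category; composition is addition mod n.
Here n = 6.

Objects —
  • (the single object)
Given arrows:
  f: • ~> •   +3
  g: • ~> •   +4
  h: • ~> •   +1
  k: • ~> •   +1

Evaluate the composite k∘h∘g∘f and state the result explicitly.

Answer: +3

Work:
  0 +3≡3 +4≡1 +1≡2 +1≡3  (mod 6)
result: +3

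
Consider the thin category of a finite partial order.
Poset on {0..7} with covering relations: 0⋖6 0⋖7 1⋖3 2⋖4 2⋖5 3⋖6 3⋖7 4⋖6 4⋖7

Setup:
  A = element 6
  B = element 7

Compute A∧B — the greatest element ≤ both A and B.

Lower bounds of A=6 and B=7: {0,1,2,3,4}
  maximal lower bounds 0 and 3 are incomparable: neither 0≤3 nor 3≤0
→ no greatest lower bound exists

Answer: NO MEET EXISTS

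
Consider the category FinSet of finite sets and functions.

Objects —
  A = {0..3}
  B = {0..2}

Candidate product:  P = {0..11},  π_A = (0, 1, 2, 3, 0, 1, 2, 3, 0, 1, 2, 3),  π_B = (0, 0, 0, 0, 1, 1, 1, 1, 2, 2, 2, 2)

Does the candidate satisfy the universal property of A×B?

Answer: VALID PRODUCT

Work:
|A|·|B| = 4·3 = 12;  |P| = 12
Check the pairing map k ↦ (π_A(k), π_B(k)):
  0 ↦ (0,0)
  1 ↦ (1,0)
  2 ↦ (2,0)
  3 ↦ (3,0)
  4 ↦ (0,1)
  5 ↦ (1,1)
  6 ↦ (2,1)
  7 ↦ (3,1)
  8 ↦ (0,2)
  9 ↦ (1,2)
  10 ↦ (2,2)
  11 ↦ (3,2)
distinct pairs in image: 12 / 12 needed
  → bijection onto A×B; projections well-typed.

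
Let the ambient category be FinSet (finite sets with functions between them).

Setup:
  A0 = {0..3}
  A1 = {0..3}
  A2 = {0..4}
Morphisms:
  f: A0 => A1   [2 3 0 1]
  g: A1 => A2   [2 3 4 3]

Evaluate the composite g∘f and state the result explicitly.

  0 f=>2 g=>4
  1 f=>3 g=>3
  2 f=>0 g=>2
  3 f=>1 g=>3
result: [4 3 2 3]

Answer: [4 3 2 3]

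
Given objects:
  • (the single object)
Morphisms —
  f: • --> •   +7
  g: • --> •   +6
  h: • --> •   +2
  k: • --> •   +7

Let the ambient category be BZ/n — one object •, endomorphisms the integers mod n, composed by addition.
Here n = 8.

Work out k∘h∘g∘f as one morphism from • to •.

Answer: +6

Trace:
  0 +7≡7 +6≡5 +2≡7 +7≡6  (mod 8)
result: +6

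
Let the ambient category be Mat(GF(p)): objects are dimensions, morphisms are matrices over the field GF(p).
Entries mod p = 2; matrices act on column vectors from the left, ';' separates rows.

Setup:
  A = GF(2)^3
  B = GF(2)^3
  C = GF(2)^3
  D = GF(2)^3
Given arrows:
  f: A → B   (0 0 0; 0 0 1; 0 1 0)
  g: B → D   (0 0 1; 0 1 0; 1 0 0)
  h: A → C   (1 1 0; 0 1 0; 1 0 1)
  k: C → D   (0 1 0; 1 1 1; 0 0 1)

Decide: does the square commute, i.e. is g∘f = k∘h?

Answer: DOES NOT COMMUTE

Trace:
Path 1 = f;g:
  e0=(1,0,0) f→(0,0,0) g→(0,0,0)
  e1=(0,1,0) f→(0,0,1) g→(1,0,0)
  e2=(0,0,1) f→(0,1,0) g→(0,1,0)
  ⟦path⟧₁ = (0 1 0; 0 0 1; 0 0 0)
Path 2 = h;k:
  e0=(1,0,0) h→(1,0,1) k→(0,0,1)
  e1=(0,1,0) h→(1,1,0) k→(1,0,0)
  e2=(0,0,1) h→(0,0,1) k→(0,1,1)
  ⟦path⟧₂ = (0 1 0; 0 0 1; 1 0 1)
Equal? differ; not commutative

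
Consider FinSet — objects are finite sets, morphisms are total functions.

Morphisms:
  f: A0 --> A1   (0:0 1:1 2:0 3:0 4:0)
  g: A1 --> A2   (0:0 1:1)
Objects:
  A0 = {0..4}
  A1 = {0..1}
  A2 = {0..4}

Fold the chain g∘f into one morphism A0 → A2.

  0 f-->0 g-->0
  1 f-->1 g-->1
  2 f-->0 g-->0
  3 f-->0 g-->0
  4 f-->0 g-->0
result: (0:0 1:1 2:0 3:0 4:0)

Answer: (0:0 1:1 2:0 3:0 4:0)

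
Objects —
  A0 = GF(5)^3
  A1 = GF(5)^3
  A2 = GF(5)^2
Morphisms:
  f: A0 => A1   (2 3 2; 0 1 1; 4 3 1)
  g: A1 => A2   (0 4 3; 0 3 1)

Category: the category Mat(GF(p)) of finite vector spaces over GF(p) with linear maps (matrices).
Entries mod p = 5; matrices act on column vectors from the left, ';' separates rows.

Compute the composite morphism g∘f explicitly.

Answer: (2 3 2; 4 1 4)

Derivation:
  e0=[1,0,0] f=>[2,0,4] g=>[2,4]
  e1=[0,1,0] f=>[3,1,3] g=>[3,1]
  e2=[0,0,1] f=>[2,1,1] g=>[2,4]
result: (2 3 2; 4 1 4)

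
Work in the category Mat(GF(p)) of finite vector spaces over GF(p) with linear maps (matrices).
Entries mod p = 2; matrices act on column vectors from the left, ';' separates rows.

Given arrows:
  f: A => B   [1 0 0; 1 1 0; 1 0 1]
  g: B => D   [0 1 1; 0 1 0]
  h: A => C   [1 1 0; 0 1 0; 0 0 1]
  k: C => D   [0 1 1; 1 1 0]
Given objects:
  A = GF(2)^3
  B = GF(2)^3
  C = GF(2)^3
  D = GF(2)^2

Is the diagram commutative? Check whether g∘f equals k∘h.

Path 1 = f;g:
  e0=(1,0,0) f=>(1,1,1) g=>(0,1)
  e1=(0,1,0) f=>(0,1,0) g=>(1,1)
  e2=(0,0,1) f=>(0,0,1) g=>(1,0)
  composite₁ = [0 1 1; 1 1 0]
Path 2 = h;k:
  e0=(1,0,0) h=>(1,0,0) k=>(0,1)
  e1=(0,1,0) h=>(1,1,0) k=>(1,0)
  e2=(0,0,1) h=>(0,0,1) k=>(1,0)
  composite₂ = [0 1 1; 1 0 0]
Equal? differ; not commutative

Answer: DOES NOT COMMUTE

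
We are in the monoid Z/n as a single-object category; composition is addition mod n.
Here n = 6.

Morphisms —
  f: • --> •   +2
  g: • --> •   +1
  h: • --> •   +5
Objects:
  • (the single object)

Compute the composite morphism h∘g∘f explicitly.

  0 +2≡2 +1≡3 +5≡2  (mod 6)
⟦path⟧: +2

Answer: +2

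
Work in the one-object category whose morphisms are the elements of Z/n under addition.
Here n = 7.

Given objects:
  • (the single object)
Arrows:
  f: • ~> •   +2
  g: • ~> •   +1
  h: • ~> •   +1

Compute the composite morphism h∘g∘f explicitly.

  0 +2≡2 +1≡3 +1≡4  (mod 7)
composite: +4

Answer: +4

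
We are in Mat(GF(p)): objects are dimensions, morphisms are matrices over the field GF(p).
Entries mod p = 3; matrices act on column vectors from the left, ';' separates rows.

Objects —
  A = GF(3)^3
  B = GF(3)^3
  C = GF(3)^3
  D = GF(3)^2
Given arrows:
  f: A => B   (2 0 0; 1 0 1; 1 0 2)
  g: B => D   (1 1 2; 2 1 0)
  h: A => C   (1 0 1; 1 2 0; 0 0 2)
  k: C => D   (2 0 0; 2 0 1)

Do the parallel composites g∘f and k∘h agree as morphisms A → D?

Answer: COMMUTES

Derivation:
Path 1 = f;g:
  e0=(1,0,0) f=>(2,1,1) g=>(2,2)
  e1=(0,1,0) f=>(0,0,0) g=>(0,0)
  e2=(0,0,1) f=>(0,1,2) g=>(2,1)
  composite₁ = (2 0 2; 2 0 1)
Path 2 = h;k:
  e0=(1,0,0) h=>(1,1,0) k=>(2,2)
  e1=(0,1,0) h=>(0,2,0) k=>(0,0)
  e2=(0,0,1) h=>(1,0,2) k=>(2,1)
  composite₂ = (2 0 2; 2 0 1)
Equal? same morphism ✓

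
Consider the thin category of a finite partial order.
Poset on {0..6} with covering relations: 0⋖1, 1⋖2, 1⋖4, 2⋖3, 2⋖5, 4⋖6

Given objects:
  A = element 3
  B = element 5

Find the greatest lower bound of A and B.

Answer: A∧B = 2

Derivation:
{x : x<=A ∧ x<=B} = {0,1,2}  (A=3, B=5)
  0 <= 2
  1 <= 2
  2 <= 2
glb = 2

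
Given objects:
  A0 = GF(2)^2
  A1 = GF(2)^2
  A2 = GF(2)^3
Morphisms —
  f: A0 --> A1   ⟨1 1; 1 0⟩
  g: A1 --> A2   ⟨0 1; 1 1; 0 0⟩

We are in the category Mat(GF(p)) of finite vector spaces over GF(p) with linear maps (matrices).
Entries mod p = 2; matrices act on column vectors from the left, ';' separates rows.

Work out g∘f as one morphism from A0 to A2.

  e0=(1,0) f-->(1,1) g-->(1,0,0)
  e1=(0,1) f-->(1,0) g-->(0,1,0)
composite: ⟨1 0; 0 1; 0 0⟩

Answer: ⟨1 0; 0 1; 0 0⟩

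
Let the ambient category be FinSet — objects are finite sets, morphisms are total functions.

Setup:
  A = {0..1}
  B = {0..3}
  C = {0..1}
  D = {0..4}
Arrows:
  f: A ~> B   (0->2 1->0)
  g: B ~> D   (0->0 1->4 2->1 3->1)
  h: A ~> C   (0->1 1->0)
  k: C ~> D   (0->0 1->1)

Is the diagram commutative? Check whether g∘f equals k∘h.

Along f;g (path 1):
  0 f~>2 g~>1
  1 f~>0 g~>0
  ⟦path⟧₁ = (0->1 1->0)
Along h;k (path 2):
  0 h~>1 k~>1
  1 h~>0 k~>0
  ⟦path⟧₂ = (0->1 1->0)
Equal? same morphism ✓

Answer: COMMUTES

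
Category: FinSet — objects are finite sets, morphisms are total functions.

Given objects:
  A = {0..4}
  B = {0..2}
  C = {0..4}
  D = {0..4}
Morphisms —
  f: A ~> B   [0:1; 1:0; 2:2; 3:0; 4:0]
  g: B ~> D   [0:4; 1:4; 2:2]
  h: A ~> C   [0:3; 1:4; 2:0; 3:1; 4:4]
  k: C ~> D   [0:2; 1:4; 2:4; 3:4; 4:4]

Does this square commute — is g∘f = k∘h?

1) trace f;g:
  0 f~>1 g~>4
  1 f~>0 g~>4
  2 f~>2 g~>2
  3 f~>0 g~>4
  4 f~>0 g~>4
  result₁ = [0:4; 1:4; 2:2; 3:4; 4:4]
2) trace h;k:
  0 h~>3 k~>4
  1 h~>4 k~>4
  2 h~>0 k~>2
  3 h~>1 k~>4
  4 h~>4 k~>4
  result₂ = [0:4; 1:4; 2:2; 3:4; 4:4]
Equal? same morphism ✓

Answer: COMMUTES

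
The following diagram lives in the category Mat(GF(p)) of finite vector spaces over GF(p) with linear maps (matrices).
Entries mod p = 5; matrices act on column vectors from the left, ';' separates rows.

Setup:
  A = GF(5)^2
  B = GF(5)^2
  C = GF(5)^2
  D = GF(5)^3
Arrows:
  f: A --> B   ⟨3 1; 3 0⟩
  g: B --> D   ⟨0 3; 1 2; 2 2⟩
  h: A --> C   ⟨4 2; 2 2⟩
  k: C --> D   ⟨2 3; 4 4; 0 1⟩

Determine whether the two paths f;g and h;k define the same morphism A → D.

Path 1 = f;g:
  e0=⟨1,0⟩ f-->⟨3,3⟩ g-->⟨4,4,2⟩
  e1=⟨0,1⟩ f-->⟨1,0⟩ g-->⟨0,1,2⟩
  ⟦path⟧₁ = ⟨4 0; 4 1; 2 2⟩
Path 2 = h;k:
  e0=⟨1,0⟩ h-->⟨4,2⟩ k-->⟨4,4,2⟩
  e1=⟨0,1⟩ h-->⟨2,2⟩ k-->⟨0,1,2⟩
  ⟦path⟧₂ = ⟨4 0; 4 1; 2 2⟩
Equal? equal; square commutes

Answer: COMMUTES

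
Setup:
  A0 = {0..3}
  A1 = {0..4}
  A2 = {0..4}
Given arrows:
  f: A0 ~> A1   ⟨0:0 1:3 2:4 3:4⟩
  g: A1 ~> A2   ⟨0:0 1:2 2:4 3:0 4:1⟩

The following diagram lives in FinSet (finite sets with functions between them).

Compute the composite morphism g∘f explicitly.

  0 f~>0 g~>0
  1 f~>3 g~>0
  2 f~>4 g~>1
  3 f~>4 g~>1
result: ⟨0:0 1:0 2:1 3:1⟩

Answer: ⟨0:0 1:0 2:1 3:1⟩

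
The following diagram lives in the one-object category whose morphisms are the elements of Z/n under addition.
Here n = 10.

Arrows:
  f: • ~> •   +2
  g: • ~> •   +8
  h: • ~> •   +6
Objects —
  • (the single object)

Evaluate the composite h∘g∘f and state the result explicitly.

Answer: +6

Derivation:
  0 +2≡2 +8≡0 +6≡6  (mod 10)
⟦path⟧: +6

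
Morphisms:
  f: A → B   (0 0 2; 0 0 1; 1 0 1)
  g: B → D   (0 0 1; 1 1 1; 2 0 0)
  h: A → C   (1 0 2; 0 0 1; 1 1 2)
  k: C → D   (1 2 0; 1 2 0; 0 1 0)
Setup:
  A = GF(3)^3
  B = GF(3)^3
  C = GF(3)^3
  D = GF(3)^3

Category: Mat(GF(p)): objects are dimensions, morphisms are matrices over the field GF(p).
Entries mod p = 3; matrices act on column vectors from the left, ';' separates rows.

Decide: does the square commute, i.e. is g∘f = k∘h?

Path 1 = f;g:
  e0=[1,0,0] f→[0,0,1] g→[1,1,0]
  e1=[0,1,0] f→[0,0,0] g→[0,0,0]
  e2=[0,0,1] f→[2,1,1] g→[1,1,1]
  ⟦path⟧₁ = (1 0 1; 1 0 1; 0 0 1)
Path 2 = h;k:
  e0=[1,0,0] h→[1,0,1] k→[1,1,0]
  e1=[0,1,0] h→[0,0,1] k→[0,0,0]
  e2=[0,0,1] h→[2,1,2] k→[1,1,1]
  ⟦path⟧₂ = (1 0 1; 1 0 1; 0 0 1)
Equal? equal; square commutes

Answer: COMMUTES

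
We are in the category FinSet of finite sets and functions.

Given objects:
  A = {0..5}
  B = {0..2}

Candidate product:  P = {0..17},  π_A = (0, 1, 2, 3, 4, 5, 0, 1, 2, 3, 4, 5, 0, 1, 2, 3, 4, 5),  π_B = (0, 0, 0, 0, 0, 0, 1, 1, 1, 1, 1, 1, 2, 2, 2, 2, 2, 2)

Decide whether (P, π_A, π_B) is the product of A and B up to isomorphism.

Answer: VALID PRODUCT

Work:
|A|·|B| = 6·3 = 18;  |P| = 18
Check the pairing map k ↦ (π_A(k), π_B(k)):
  0 : (0,0)
  1 : (1,0)
  2 : (2,0)
  3 : (3,0)
  4 : (4,0)
  5 : (5,0)
  6 : (0,1)
  7 : (1,1)
  8 : (2,1)
  9 : (3,1)
  10 : (4,1)
  11 : (5,1)
  12 : (0,2)
  13 : (1,2)
  14 : (2,2)
  15 : (3,2)
  16 : (4,2)
  17 : (5,2)
distinct pairs in image: 18 / 18 needed
  → bijection onto A×B; projections well-typed.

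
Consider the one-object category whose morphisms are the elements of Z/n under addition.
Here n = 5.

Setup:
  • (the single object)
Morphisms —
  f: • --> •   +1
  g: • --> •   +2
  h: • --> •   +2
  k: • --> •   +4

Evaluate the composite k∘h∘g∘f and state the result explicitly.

Answer: +4

Derivation:
  0 +1≡1 +2≡3 +2≡0 +4≡4  (mod 5)
⟦path⟧: +4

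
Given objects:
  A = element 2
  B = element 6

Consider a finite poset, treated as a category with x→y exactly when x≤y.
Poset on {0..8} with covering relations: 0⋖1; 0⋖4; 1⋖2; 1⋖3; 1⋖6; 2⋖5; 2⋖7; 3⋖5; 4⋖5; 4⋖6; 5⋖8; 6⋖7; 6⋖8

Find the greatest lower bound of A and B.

Answer: A∧B = 1

Work:
Common predecessors of 2,6: {0,1}
  0 ⊑ 1
  1 ⊑ 1
glb = 1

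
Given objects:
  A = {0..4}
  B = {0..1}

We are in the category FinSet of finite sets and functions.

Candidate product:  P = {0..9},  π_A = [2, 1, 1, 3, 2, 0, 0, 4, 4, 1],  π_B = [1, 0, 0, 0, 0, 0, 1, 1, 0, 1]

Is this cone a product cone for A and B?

|A|·|B| = 5·2 = 10;  |P| = 10
Check the pairing map k ↦ (π_A(k), π_B(k)):
  0 -> (2,1)
  1 -> (1,0)
  2 -> (1,0)  ✗ repeats pair of k=1
  3 -> (3,0)
  4 -> (2,0)
  5 -> (0,0)
  6 -> (0,1)
  7 -> (4,1)
  8 -> (4,0)
  9 -> (1,1)
distinct pairs in image: 9 / 10 needed
  → (1,0) hit at k=1 and k=2

Answer: NOT A VALID PRODUCT — duplicate pair at indices 1,2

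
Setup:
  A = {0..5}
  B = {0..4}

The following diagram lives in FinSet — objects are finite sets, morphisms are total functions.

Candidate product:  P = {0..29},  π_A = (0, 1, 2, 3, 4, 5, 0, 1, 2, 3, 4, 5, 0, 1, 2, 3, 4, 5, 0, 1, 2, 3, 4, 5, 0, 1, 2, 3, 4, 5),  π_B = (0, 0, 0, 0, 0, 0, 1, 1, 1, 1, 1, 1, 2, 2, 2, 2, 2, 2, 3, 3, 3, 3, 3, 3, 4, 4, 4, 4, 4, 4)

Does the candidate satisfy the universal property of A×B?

Answer: VALID PRODUCT

Work:
|A|·|B| = 6·5 = 30;  |P| = 30
Check the pairing map k ↦ (π_A(k), π_B(k)):
  0 ↦ (0,0)
  1 ↦ (1,0)
  2 ↦ (2,0)
  3 ↦ (3,0)
  4 ↦ (4,0)
  5 ↦ (5,0)
  6 ↦ (0,1)
  7 ↦ (1,1)
  8 ↦ (2,1)
  9 ↦ (3,1)
  10 ↦ (4,1)
  11 ↦ (5,1)
  12 ↦ (0,2)
  13 ↦ (1,2)
  14 ↦ (2,2)
  15 ↦ (3,2)
  16 ↦ (4,2)
  17 ↦ (5,2)
  18 ↦ (0,3)
  19 ↦ (1,3)
  20 ↦ (2,3)
  21 ↦ (3,3)
  22 ↦ (4,3)
  23 ↦ (5,3)
  24 ↦ (0,4)
  25 ↦ (1,4)
  26 ↦ (2,4)
  27 ↦ (3,4)
  28 ↦ (4,4)
  29 ↦ (5,4)
distinct pairs in image: 30 / 30 needed
  → bijection onto A×B; projections well-typed.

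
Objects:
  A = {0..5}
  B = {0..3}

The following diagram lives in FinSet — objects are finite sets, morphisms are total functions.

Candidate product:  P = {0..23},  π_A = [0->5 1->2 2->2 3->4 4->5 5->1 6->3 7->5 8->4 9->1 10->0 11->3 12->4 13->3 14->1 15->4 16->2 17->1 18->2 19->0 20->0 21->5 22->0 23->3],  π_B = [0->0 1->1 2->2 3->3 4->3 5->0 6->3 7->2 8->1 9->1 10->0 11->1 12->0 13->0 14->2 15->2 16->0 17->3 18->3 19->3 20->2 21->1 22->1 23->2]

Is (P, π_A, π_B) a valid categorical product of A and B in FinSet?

|A|·|B| = 6·4 = 24;  |P| = 24
Check the pairing map k ↦ (π_A(k), π_B(k)):
  0 -> (5,0)
  1 -> (2,1)
  2 -> (2,2)
  3 -> (4,3)
  4 -> (5,3)
  5 -> (1,0)
  6 -> (3,3)
  7 -> (5,2)
  8 -> (4,1)
  9 -> (1,1)
  10 -> (0,0)
  11 -> (3,1)
  12 -> (4,0)
  13 -> (3,0)
  14 -> (1,2)
  15 -> (4,2)
  16 -> (2,0)
  17 -> (1,3)
  18 -> (2,3)
  19 -> (0,3)
  20 -> (0,2)
  21 -> (5,1)
  22 -> (0,1)
  23 -> (3,2)
distinct pairs in image: 24 / 24 needed
  → bijection onto A×B; projections well-typed.

Answer: VALID PRODUCT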